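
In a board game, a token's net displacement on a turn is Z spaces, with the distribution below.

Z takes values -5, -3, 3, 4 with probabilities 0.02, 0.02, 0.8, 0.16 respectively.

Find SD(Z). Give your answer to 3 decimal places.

1.465

E[Z] = (-5)(0.02) + (-3)(0.02) + (3)(0.8) + (4)(0.16) = 2.88
E[Z²] = (-5)²(0.02) + (-3)²(0.02) + (3)²(0.8) + (4)²(0.16) = 10.44
V(Z) = E[Z²] − (E[Z])² = 10.44 − (2.88)² = 2.1456
SD(Z) = √2.1456 ≈ 1.465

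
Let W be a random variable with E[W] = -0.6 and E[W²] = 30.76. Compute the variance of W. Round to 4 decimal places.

30.4000

Var(W) = 30.76 − (-0.6)² = 30.4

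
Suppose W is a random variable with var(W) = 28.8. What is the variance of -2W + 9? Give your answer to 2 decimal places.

var(-2W + 9) = (-2)²·var(W) = 4·28.8 = 115.2

115.20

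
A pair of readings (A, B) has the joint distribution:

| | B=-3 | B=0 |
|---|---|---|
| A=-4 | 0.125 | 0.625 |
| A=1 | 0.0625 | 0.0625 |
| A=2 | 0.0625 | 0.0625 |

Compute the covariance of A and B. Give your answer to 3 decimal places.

E[A] = -2.625,  E[B] = -0.75
E[AB] = 0.9375
Cov(A,B) = E[AB] − E[A]E[B] = 0.9375 − (-2.625)(-0.75) = -1.03125

-1.031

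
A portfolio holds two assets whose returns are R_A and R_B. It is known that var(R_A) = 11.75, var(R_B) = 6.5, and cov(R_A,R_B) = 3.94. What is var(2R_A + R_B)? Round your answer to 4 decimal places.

69.2600

var(2R_A + R_B) = (2)²·var(R_A) + (1)²·var(R_B) + 2·(2)·(1)·cov(R_A,R_B)
= 4·11.75 + 1·6.5 + 4·3.94 = 69.26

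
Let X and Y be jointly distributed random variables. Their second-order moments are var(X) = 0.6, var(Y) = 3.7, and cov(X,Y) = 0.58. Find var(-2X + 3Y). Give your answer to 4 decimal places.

28.7400

var(-2X + 3Y) = (-2)²·var(X) + (3)²·var(Y) + 2·(-2)·(3)·cov(X,Y)
= 4·0.6 + 9·3.7 + -12·0.58 = 28.74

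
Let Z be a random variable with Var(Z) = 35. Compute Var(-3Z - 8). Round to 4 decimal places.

Var(-3Z - 8) = (-3)²·Var(Z) = 9·35 = 315

315.0000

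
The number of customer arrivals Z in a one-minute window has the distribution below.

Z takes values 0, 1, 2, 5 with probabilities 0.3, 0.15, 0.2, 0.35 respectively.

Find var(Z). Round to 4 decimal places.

E[Z] = (0)(0.3) + (1)(0.15) + (2)(0.2) + (5)(0.35) = 2.3
E[Z²] = (0)²(0.3) + (1)²(0.15) + (2)²(0.2) + (5)²(0.35) = 9.7
var(Z) = E[Z²] − (E[Z])² = 9.7 − (2.3)² = 4.41

4.4100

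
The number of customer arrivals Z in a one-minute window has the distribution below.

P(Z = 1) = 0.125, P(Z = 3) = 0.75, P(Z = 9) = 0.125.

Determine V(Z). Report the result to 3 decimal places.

4.750

E[Z] = (1)(0.125) + (3)(0.75) + (9)(0.125) = 3.5
E[Z²] = (1)²(0.125) + (3)²(0.75) + (9)²(0.125) = 17
V(Z) = E[Z²] − (E[Z])² = 17 − (3.5)² = 4.75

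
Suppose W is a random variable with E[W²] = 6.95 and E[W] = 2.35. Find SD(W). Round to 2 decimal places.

V(W) = 6.95 − (2.35)² = 1.4275
SD(W) = √1.4275 ≈ 1.19

1.19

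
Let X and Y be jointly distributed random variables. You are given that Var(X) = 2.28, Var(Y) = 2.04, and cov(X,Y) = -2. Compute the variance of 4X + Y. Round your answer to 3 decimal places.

Var(4X + Y) = (4)²·Var(X) + (1)²·Var(Y) + 2·(4)·(1)·cov(X,Y)
= 16·2.28 + 1·2.04 + 8·-2 = 22.52

22.520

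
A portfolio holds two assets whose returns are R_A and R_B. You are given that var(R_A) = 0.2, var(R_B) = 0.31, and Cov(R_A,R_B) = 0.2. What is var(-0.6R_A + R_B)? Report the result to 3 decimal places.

0.142

var(-0.6R_A + R_B) = (-0.6)²·var(R_A) + (1)²·var(R_B) + 2·(-0.6)·(1)·Cov(R_A,R_B)
= 0.36·0.2 + 1·0.31 + -1.2·0.2 = 0.142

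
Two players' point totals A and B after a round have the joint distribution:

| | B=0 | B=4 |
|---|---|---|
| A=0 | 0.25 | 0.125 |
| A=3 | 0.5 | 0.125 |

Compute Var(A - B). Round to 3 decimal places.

5.859

E[A] = 1.875,  E[B] = 1,  E[AB] = 1.5
Var(A) = 5.625 − (1.875)² = 2.109375;  Var(B) = 4 − (1)² = 3
cov(A,B) = 1.5 − (1.875)(1) = -0.375
Var(A - B) = (1)²·2.109375 + (-1)²·3 + 2·(1)·(-1)·-0.375 = 5.859375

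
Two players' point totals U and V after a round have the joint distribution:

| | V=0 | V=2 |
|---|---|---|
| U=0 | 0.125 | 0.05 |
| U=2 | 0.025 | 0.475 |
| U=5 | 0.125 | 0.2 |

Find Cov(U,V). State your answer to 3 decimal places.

0.094

E[U] = 2.625,  E[V] = 1.45
E[UV] = 3.9
Cov(U,V) = E[UV] − E[U]E[V] = 3.9 − (2.625)(1.45) = 0.09375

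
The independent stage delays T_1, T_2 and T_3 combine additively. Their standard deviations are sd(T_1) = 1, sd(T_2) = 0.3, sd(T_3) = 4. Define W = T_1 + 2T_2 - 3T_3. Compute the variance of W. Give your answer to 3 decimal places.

145.360

Var(T_1) = 1, Var(T_2) = 0.09, Var(T_3) = 16
By independence, Var(W) = (1)²Var(T_1) + (2)²Var(T_2) + (-3)²Var(T_3)
= (1)²·1 + (2)²·0.09 + (-3)²·16 = 145.36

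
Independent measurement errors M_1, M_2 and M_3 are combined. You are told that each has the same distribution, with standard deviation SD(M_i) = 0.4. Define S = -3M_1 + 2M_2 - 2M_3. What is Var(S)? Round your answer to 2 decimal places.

Var(M_i) = (0.4)² = 0.16
By independence, Var(S) = (-3)²Var(M_1) + (2)²Var(M_2) + (-2)²Var(M_3)
= (-3)²·0.16 + (2)²·0.16 + (-2)²·0.16 = 2.72

2.72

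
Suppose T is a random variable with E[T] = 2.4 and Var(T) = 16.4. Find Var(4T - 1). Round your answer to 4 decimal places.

Var(4T - 1) = (4)²·Var(T) = 16·16.4 = 262.4

262.4000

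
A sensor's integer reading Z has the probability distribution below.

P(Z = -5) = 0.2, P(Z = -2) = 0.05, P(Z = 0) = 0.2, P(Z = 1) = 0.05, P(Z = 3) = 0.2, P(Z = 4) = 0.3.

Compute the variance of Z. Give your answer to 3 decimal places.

E[Z] = (-5)(0.2) + (-2)(0.05) + (0)(0.2) + (1)(0.05) + (3)(0.2) + (4)(0.3) = 0.75
E[Z²] = (-5)²(0.2) + (-2)²(0.05) + (0)²(0.2) + (1)²(0.05) + (3)²(0.2) + (4)²(0.3) = 11.85
V(Z) = E[Z²] − (E[Z])² = 11.85 − (0.75)² = 11.2875

11.288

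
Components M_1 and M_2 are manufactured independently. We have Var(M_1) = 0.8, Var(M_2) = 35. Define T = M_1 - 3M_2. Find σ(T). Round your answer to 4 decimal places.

17.7708

By independence, Var(T) = (1)²Var(M_1) + (-3)²Var(M_2)
= (1)²·0.8 + (-3)²·35 = 315.8
σ(T) = √315.8 ≈ 17.7708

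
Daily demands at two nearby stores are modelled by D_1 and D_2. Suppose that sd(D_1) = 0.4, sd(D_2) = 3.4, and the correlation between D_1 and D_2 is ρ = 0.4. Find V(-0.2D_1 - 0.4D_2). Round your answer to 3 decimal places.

1.943

V(D_1) = (0.4)² = 0.16;  V(D_2) = (3.4)² = 11.56
Cov(D_1,D_2) = ρ·sd(D_1)·sd(D_2) = 0.4·0.4·3.4 = 0.544
V(-0.2D_1 - 0.4D_2) = (-0.2)²·V(D_1) + (-0.4)²·V(D_2) + 2·(-0.2)·(-0.4)·Cov(D_1,D_2)
= 0.04·0.16 + 0.16·11.56 + 0.16·0.544 = 1.94304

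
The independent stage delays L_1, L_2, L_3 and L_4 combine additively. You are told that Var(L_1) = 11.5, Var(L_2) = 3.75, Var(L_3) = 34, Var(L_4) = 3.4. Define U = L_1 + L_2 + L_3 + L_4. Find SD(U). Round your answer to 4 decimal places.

7.2560

By independence, Var(U) = (1)²Var(L_1) + (1)²Var(L_2) + (1)²Var(L_3) + (1)²Var(L_4)
= (1)²·11.5 + (1)²·3.75 + (1)²·34 + (1)²·3.4 = 52.65
SD(U) = √52.65 ≈ 7.2560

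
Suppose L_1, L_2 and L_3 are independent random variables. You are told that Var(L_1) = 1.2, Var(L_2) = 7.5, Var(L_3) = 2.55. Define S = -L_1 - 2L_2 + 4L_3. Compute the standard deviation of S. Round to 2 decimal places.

By independence, Var(S) = (-1)²Var(L_1) + (-2)²Var(L_2) + (4)²Var(L_3)
= (-1)²·1.2 + (-2)²·7.5 + (4)²·2.55 = 72
σ(S) = √72 ≈ 8.49

8.49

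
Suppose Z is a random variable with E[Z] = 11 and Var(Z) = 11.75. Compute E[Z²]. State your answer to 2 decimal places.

E[Z²] = Var(Z) + (E[Z])² = 11.75 + (11)² = 132.75

132.75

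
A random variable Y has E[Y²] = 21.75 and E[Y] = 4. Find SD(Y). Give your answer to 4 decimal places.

Var(Y) = 21.75 − (4)² = 5.75
SD(Y) = √5.75 ≈ 2.3979

2.3979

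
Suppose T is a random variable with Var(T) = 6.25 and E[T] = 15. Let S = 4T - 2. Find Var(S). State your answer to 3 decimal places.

100.000

Var(4T - 2) = (4)²·Var(T) = 16·6.25 = 100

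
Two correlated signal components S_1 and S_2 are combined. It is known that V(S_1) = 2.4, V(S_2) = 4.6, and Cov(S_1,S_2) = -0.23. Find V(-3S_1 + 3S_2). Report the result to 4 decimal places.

V(-3S_1 + 3S_2) = (-3)²·V(S_1) + (3)²·V(S_2) + 2·(-3)·(3)·Cov(S_1,S_2)
= 9·2.4 + 9·4.6 + -18·-0.23 = 67.14

67.1400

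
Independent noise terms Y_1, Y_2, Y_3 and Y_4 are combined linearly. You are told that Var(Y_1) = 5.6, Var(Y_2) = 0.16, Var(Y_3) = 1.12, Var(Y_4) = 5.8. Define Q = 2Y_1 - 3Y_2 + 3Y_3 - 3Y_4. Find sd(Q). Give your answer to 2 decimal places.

9.28

By independence, Var(Q) = (2)²Var(Y_1) + (-3)²Var(Y_2) + (3)²Var(Y_3) + (-3)²Var(Y_4)
= (2)²·5.6 + (-3)²·0.16 + (3)²·1.12 + (-3)²·5.8 = 86.12
sd(Q) = √86.12 ≈ 9.28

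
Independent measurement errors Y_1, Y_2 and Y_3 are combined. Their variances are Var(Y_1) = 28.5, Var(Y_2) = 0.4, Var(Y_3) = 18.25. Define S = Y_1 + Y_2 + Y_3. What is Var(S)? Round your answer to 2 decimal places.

47.15

By independence, Var(S) = (1)²Var(Y_1) + (1)²Var(Y_2) + (1)²Var(Y_3)
= (1)²·28.5 + (1)²·0.4 + (1)²·18.25 = 47.15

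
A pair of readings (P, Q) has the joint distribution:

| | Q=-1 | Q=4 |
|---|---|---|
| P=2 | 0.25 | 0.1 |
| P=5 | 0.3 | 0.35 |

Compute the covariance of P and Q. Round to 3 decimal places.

0.863

E[P] = 3.95,  E[Q] = 1.25
E[PQ] = 5.8
Cov(P,Q) = E[PQ] − E[P]E[Q] = 5.8 − (3.95)(1.25) = 0.8625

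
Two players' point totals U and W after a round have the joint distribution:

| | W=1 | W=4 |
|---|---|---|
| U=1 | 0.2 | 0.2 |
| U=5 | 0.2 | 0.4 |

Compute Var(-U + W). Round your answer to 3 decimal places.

5.040

E[U] = 3.4,  E[W] = 2.8,  E[UW] = 10
Var(U) = 15.4 − (3.4)² = 3.84;  Var(W) = 10 − (2.8)² = 2.16
Cov(U,W) = 10 − (3.4)(2.8) = 0.48
Var(-U + W) = (-1)²·3.84 + (1)²·2.16 + 2·(-1)·(1)·0.48 = 5.04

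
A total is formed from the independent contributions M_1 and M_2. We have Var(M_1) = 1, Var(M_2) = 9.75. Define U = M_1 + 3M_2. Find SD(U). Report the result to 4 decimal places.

By independence, Var(U) = (1)²Var(M_1) + (3)²Var(M_2)
= (1)²·1 + (3)²·9.75 = 88.75
SD(U) = √88.75 ≈ 9.4207

9.4207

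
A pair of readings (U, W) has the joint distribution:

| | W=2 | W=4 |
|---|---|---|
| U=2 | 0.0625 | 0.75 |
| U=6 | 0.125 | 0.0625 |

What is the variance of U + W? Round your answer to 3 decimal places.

E[U] = 2.75,  E[W] = 3.625,  E[UW] = 9.25
Var(U) = 10 − (2.75)² = 2.4375;  Var(W) = 13.75 − (3.625)² = 0.609375
cov(U,W) = 9.25 − (2.75)(3.625) = -0.71875
Var(U + W) = (1)²·2.4375 + (1)²·0.609375 + 2·(1)·(1)·-0.71875 = 1.609375

1.609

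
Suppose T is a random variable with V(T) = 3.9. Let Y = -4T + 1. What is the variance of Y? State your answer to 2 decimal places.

62.40

V(-4T + 1) = (-4)²·V(T) = 16·3.9 = 62.4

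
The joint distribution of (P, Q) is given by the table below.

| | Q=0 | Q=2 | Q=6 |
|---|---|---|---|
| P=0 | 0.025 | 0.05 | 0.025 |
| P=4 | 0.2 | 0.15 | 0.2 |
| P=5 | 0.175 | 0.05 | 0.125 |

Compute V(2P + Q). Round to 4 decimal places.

E[P] = 3.95,  E[Q] = 2.6,  E[PQ] = 10.25
V(P) = 17.55 − (3.95)² = 1.9475;  V(Q) = 13.6 − (2.6)² = 6.84
Cov(P,Q) = 10.25 − (3.95)(2.6) = -0.02
V(2P + Q) = (2)²·1.9475 + (1)²·6.84 + 2·(2)·(1)·-0.02 = 14.55

14.5500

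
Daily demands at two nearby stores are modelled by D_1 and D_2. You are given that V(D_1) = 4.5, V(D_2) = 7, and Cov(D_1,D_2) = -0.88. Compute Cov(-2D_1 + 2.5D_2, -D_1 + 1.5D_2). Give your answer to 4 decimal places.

Cov(-2D_1 + 2.5D_2, -D_1 + 1.5D_2) = (-2)(-1)V(D_1) + (2.5)(1.5)V(D_2) + [(-2)(1.5) + (2.5)(-1)]Cov(D_1,D_2)
= 2·4.5 + 3.75·7 + -5.5·-0.88 = 40.09

40.0900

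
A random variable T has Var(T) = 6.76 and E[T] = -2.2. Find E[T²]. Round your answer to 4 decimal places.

11.6000

E[T²] = Var(T) + (E[T])² = 6.76 + (-2.2)² = 11.6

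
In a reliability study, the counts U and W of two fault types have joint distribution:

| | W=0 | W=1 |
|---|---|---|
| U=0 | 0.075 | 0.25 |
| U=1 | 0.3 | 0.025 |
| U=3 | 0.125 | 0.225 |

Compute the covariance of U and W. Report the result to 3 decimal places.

E[U] = 1.375,  E[W] = 0.5
E[UW] = 0.7
Cov(U,W) = E[UW] − E[U]E[W] = 0.7 − (1.375)(0.5) = 0.0125

0.013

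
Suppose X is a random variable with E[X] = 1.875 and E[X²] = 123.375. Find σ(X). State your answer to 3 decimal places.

var(X) = 123.375 − (1.875)² = 119.859375
σ(X) = √119.859375 ≈ 10.948

10.948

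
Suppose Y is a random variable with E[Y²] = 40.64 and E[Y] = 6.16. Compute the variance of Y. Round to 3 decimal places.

var(Y) = 40.64 − (6.16)² = 2.6944

2.694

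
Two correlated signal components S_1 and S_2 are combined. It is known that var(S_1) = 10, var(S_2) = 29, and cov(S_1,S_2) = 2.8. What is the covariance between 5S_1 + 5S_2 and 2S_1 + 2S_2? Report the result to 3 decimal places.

446.000

cov(5S_1 + 5S_2, 2S_1 + 2S_2) = (5)(2)var(S_1) + (5)(2)var(S_2) + [(5)(2) + (5)(2)]cov(S_1,S_2)
= 10·10 + 10·29 + 20·2.8 = 446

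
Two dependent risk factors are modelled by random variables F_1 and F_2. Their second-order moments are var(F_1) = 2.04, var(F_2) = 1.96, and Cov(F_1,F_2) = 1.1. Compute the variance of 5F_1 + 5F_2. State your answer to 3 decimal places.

155.000

var(5F_1 + 5F_2) = (5)²·var(F_1) + (5)²·var(F_2) + 2·(5)·(5)·Cov(F_1,F_2)
= 25·2.04 + 25·1.96 + 50·1.1 = 155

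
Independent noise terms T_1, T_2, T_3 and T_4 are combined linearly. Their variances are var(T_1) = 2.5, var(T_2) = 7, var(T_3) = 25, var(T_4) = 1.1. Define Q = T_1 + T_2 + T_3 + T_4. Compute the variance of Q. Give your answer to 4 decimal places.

35.6000

By independence, var(Q) = (1)²var(T_1) + (1)²var(T_2) + (1)²var(T_3) + (1)²var(T_4)
= (1)²·2.5 + (1)²·7 + (1)²·25 + (1)²·1.1 = 35.6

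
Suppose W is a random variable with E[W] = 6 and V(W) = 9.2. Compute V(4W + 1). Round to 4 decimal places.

V(4W + 1) = (4)²·V(W) = 16·9.2 = 147.2

147.2000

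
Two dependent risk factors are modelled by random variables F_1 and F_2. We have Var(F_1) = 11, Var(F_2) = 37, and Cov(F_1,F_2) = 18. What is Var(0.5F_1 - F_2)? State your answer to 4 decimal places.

21.7500

Var(0.5F_1 - F_2) = (0.5)²·Var(F_1) + (-1)²·Var(F_2) + 2·(0.5)·(-1)·Cov(F_1,F_2)
= 0.25·11 + 1·37 + -1·18 = 21.75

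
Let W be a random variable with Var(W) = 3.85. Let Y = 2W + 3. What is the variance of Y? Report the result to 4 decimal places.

Var(2W + 3) = (2)²·Var(W) = 4·3.85 = 15.4

15.4000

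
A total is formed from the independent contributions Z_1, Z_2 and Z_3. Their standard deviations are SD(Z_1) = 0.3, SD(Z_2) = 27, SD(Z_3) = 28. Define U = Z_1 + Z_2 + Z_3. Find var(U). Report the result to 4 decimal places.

1513.0900

var(Z_1) = 0.09, var(Z_2) = 729, var(Z_3) = 784
By independence, var(U) = (1)²var(Z_1) + (1)²var(Z_2) + (1)²var(Z_3)
= (1)²·0.09 + (1)²·729 + (1)²·784 = 1513.09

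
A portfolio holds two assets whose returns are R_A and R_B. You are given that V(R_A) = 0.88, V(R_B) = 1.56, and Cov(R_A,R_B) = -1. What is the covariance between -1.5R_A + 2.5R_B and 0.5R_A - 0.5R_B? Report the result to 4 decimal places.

-4.6100

Cov(-1.5R_A + 2.5R_B, 0.5R_A - 0.5R_B) = (-1.5)(0.5)V(R_A) + (2.5)(-0.5)V(R_B) + [(-1.5)(-0.5) + (2.5)(0.5)]Cov(R_A,R_B)
= -0.75·0.88 + -1.25·1.56 + 2·-1 = -4.61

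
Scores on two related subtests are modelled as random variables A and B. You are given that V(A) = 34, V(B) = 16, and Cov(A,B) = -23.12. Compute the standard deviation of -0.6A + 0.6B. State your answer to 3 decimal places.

5.886

V(-0.6A + 0.6B) = (-0.6)²·V(A) + (0.6)²·V(B) + 2·(-0.6)·(0.6)·Cov(A,B)
= 0.36·34 + 0.36·16 + -0.72·-23.12 = 34.6464
sd(-0.6A + 0.6B) = √34.6464 ≈ 5.886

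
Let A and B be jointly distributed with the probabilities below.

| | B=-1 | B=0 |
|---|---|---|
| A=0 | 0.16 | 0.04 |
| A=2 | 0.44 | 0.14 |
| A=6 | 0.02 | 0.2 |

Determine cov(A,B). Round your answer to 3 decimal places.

0.538

E[A] = 2.48,  E[B] = -0.62
E[AB] = -1
cov(A,B) = E[AB] − E[A]E[B] = -1 − (2.48)(-0.62) = 0.5376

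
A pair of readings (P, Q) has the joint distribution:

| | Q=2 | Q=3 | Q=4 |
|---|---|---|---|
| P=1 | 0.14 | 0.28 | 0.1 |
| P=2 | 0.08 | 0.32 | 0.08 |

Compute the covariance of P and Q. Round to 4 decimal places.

0.0192

E[P] = 1.48,  E[Q] = 2.96
E[PQ] = 4.4
Cov(P,Q) = E[PQ] − E[P]E[Q] = 4.4 − (1.48)(2.96) = 0.0192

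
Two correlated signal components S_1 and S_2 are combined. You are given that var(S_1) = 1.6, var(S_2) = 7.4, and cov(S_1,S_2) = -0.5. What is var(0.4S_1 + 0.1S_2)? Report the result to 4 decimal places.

0.2900

var(0.4S_1 + 0.1S_2) = (0.4)²·var(S_1) + (0.1)²·var(S_2) + 2·(0.4)·(0.1)·cov(S_1,S_2)
= 0.16·1.6 + 0.01·7.4 + 0.08·-0.5 = 0.29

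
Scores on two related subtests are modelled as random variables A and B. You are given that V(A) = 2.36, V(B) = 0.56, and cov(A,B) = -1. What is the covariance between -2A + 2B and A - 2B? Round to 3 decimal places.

-12.960

cov(-2A + 2B, A - 2B) = (-2)(1)V(A) + (2)(-2)V(B) + [(-2)(-2) + (2)(1)]cov(A,B)
= -2·2.36 + -4·0.56 + 6·-1 = -12.96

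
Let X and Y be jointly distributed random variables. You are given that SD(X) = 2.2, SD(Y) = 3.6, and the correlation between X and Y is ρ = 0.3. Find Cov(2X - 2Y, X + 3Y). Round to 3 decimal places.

Var(X) = (2.2)² = 4.84;  Var(Y) = (3.6)² = 12.96
Cov(X,Y) = ρ·SD(X)·SD(Y) = 0.3·2.2·3.6 = 2.376
Cov(2X - 2Y, X + 3Y) = (2)(1)Var(X) + (-2)(3)Var(Y) + [(2)(3) + (-2)(1)]Cov(X,Y)
= 2·4.84 + -6·12.96 + 4·2.376 = -58.576

-58.576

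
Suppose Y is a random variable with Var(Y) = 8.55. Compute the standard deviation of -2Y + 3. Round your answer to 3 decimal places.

5.848

Var(-2Y + 3) = (-2)²·8.55 = 34.2
sd(-2Y + 3) = √34.2 ≈ 5.848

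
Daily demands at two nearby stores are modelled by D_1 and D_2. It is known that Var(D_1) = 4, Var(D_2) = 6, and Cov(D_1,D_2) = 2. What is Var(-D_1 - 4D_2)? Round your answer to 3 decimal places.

116.000

Var(-D_1 - 4D_2) = (-1)²·Var(D_1) + (-4)²·Var(D_2) + 2·(-1)·(-4)·Cov(D_1,D_2)
= 1·4 + 16·6 + 8·2 = 116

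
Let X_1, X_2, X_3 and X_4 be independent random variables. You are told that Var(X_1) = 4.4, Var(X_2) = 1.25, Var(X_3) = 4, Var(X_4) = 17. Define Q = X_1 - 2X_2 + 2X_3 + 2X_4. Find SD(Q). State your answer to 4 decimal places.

9.6644

By independence, Var(Q) = (1)²Var(X_1) + (-2)²Var(X_2) + (2)²Var(X_3) + (2)²Var(X_4)
= (1)²·4.4 + (-2)²·1.25 + (2)²·4 + (2)²·17 = 93.4
SD(Q) = √93.4 ≈ 9.6644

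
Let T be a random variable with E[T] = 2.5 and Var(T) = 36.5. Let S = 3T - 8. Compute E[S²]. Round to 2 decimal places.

328.75

E[3T - 8] = 3·2.5 − 8 = -0.5
Var(3T - 8) = (3)²·36.5 = 328.5
E[S²] = Var(S) + (E[S])² = 328.5 + (-0.5)² = 328.75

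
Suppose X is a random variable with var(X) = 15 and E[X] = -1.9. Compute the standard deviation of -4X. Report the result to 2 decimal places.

var(-4X) = (-4)²·15 = 240
σ(-4X) = √240 ≈ 15.49

15.49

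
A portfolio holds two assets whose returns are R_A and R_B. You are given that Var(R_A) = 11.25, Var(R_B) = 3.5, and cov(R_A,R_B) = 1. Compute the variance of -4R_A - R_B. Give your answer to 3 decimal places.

Var(-4R_A - R_B) = (-4)²·Var(R_A) + (-1)²·Var(R_B) + 2·(-4)·(-1)·cov(R_A,R_B)
= 16·11.25 + 1·3.5 + 8·1 = 191.5

191.500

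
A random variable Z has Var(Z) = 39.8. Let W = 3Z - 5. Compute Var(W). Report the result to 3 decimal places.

358.200

Var(3Z - 5) = (3)²·Var(Z) = 9·39.8 = 358.2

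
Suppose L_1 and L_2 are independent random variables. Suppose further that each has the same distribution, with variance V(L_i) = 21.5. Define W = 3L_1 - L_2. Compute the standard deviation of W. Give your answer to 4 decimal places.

14.6629

By independence, V(W) = (3)²V(L_1) + (-1)²V(L_2)
= (3)²·21.5 + (-1)²·21.5 = 215
sd(W) = √215 ≈ 14.6629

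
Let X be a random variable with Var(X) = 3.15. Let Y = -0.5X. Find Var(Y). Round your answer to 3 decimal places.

Var(-0.5X) = (-0.5)²·Var(X) = 0.25·3.15 = 0.7875

0.788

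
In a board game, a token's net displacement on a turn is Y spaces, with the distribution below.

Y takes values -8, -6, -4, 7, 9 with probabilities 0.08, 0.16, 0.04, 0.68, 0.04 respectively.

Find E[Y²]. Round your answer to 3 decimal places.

E[Y²] = (-8)²(0.08) + (-6)²(0.16) + (-4)²(0.04) + (7)²(0.68) + (9)²(0.04) = 48.08

48.080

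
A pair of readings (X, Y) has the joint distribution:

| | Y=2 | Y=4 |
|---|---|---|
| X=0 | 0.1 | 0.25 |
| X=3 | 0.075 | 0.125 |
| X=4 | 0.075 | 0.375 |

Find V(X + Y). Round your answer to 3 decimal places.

4.290

E[X] = 2.4,  E[Y] = 3.5,  E[XY] = 8.55
V(X) = 9 − (2.4)² = 3.24;  V(Y) = 13 − (3.5)² = 0.75
cov(X,Y) = 8.55 − (2.4)(3.5) = 0.15
V(X + Y) = (1)²·3.24 + (1)²·0.75 + 2·(1)·(1)·0.15 = 4.29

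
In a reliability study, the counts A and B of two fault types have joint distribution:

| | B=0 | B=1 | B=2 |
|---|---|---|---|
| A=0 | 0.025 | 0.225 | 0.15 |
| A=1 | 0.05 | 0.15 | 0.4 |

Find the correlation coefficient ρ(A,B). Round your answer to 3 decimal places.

E[A] = 0.6,  E[B] = 1.475
E[AB] = 0.95
Cov(A,B) = E[AB] − E[A]E[B] = 0.95 − (0.6)(1.475) = 0.065
Var(A) = 0.24,  Var(B) = 0.399375
ρ = 0.065 / √(0.24·0.399375) ≈ 0.210

0.210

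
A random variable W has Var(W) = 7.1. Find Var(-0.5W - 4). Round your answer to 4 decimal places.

Var(-0.5W - 4) = (-0.5)²·Var(W) = 0.25·7.1 = 1.775

1.7750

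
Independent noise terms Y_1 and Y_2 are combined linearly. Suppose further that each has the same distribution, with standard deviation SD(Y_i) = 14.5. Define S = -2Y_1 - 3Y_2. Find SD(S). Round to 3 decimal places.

52.280

var(Y_i) = (14.5)² = 210.25
By independence, var(S) = (-2)²var(Y_1) + (-3)²var(Y_2)
= (-2)²·210.25 + (-3)²·210.25 = 2733.25
SD(S) = √2733.25 ≈ 52.280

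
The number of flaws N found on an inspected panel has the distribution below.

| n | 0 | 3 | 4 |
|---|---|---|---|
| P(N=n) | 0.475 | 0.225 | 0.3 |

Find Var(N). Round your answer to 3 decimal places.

E[N] = (0)(0.475) + (3)(0.225) + (4)(0.3) = 1.875
E[N²] = (0)²(0.475) + (3)²(0.225) + (4)²(0.3) = 6.825
Var(N) = E[N²] − (E[N])² = 6.825 − (1.875)² = 3.309375

3.309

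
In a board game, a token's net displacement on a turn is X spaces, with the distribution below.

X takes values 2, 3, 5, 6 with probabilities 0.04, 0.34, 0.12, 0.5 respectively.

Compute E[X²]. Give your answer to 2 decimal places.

E[X²] = (2)²(0.04) + (3)²(0.34) + (5)²(0.12) + (6)²(0.5) = 24.22

24.22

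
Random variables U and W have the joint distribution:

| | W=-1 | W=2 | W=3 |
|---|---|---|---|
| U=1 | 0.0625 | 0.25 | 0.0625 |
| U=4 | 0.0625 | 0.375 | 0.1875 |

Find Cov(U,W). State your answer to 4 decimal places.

0.2344

E[U] = 2.875,  E[W] = 1.875
E[UW] = 5.625
Cov(U,W) = E[UW] − E[U]E[W] = 5.625 − (2.875)(1.875) = 0.234375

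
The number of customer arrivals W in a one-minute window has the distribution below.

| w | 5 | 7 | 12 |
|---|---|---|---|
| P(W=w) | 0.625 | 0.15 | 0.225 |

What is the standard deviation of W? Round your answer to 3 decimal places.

E[W] = (5)(0.625) + (7)(0.15) + (12)(0.225) = 6.875
E[W²] = (5)²(0.625) + (7)²(0.15) + (12)²(0.225) = 55.375
var(W) = E[W²] − (E[W])² = 55.375 − (6.875)² = 8.109375
SD(W) = √8.109375 ≈ 2.848

2.848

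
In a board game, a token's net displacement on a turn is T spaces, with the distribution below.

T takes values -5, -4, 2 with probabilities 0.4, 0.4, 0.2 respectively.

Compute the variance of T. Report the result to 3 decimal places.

6.960

E[T] = (-5)(0.4) + (-4)(0.4) + (2)(0.2) = -3.2
E[T²] = (-5)²(0.4) + (-4)²(0.4) + (2)²(0.2) = 17.2
V(T) = E[T²] − (E[T])² = 17.2 − (-3.2)² = 6.96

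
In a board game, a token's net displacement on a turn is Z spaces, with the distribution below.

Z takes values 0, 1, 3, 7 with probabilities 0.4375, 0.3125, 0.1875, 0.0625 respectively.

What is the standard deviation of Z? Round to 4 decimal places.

1.8275

E[Z] = (0)(0.4375) + (1)(0.3125) + (3)(0.1875) + (7)(0.0625) = 1.3125
E[Z²] = (0)²(0.4375) + (1)²(0.3125) + (3)²(0.1875) + (7)²(0.0625) = 5.0625
V(Z) = E[Z²] − (E[Z])² = 5.0625 − (1.3125)² = 3.33984375
σ(Z) = √3.33984375 ≈ 1.8275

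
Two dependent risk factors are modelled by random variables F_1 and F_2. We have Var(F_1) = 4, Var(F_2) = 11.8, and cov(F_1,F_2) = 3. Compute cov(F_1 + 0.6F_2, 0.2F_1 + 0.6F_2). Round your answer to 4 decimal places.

cov(F_1 + 0.6F_2, 0.2F_1 + 0.6F_2) = (1)(0.2)Var(F_1) + (0.6)(0.6)Var(F_2) + [(1)(0.6) + (0.6)(0.2)]cov(F_1,F_2)
= 0.2·4 + 0.36·11.8 + 0.72·3 = 7.208

7.2080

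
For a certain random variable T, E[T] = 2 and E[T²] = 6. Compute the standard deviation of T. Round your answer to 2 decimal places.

1.41

var(T) = 6 − (2)² = 2
SD(T) = √2 ≈ 1.41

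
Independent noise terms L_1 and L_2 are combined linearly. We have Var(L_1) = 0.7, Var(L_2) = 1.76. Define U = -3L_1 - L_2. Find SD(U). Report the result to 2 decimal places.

By independence, Var(U) = (-3)²Var(L_1) + (-1)²Var(L_2)
= (-3)²·0.7 + (-1)²·1.76 = 8.06
SD(U) = √8.06 ≈ 2.84

2.84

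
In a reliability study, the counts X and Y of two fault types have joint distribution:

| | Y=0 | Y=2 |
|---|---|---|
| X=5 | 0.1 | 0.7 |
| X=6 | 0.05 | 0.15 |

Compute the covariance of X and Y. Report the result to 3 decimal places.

-0.040

E[X] = 5.2,  E[Y] = 1.7
E[XY] = 8.8
cov(X,Y) = E[XY] − E[X]E[Y] = 8.8 − (5.2)(1.7) = -0.04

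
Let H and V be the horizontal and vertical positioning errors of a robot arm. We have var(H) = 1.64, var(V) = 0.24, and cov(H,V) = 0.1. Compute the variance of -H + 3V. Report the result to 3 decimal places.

var(-H + 3V) = (-1)²·var(H) + (3)²·var(V) + 2·(-1)·(3)·cov(H,V)
= 1·1.64 + 9·0.24 + -6·0.1 = 3.2

3.200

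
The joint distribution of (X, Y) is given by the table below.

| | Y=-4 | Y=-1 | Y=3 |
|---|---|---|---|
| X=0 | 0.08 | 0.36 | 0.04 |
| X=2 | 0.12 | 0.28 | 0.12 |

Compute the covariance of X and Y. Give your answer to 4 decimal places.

0.1984

E[X] = 1.04,  E[Y] = -0.96
E[XY] = -0.8
Cov(X,Y) = E[XY] − E[X]E[Y] = -0.8 − (1.04)(-0.96) = 0.1984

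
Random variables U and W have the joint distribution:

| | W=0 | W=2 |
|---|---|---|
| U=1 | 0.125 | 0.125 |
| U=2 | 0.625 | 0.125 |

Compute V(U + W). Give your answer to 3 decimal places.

0.688

E[U] = 1.75,  E[W] = 0.5,  E[UW] = 0.75
V(U) = 3.25 − (1.75)² = 0.1875;  V(W) = 1 − (0.5)² = 0.75
Cov(U,W) = 0.75 − (1.75)(0.5) = -0.125
V(U + W) = (1)²·0.1875 + (1)²·0.75 + 2·(1)·(1)·-0.125 = 0.6875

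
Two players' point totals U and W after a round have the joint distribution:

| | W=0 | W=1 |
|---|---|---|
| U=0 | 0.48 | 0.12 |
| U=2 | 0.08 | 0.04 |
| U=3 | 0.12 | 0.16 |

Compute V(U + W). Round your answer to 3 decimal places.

E[U] = 1.08,  E[W] = 0.32,  E[UW] = 0.56
V(U) = 3 − (1.08)² = 1.8336;  V(W) = 0.32 − (0.32)² = 0.2176
Cov(U,W) = 0.56 − (1.08)(0.32) = 0.2144
V(U + W) = (1)²·1.8336 + (1)²·0.2176 + 2·(1)·(1)·0.2144 = 2.48

2.480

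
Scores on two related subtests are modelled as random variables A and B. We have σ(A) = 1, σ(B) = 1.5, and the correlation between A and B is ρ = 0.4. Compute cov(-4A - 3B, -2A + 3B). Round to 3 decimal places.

-15.850

V(A) = (1)² = 1;  V(B) = (1.5)² = 2.25
cov(A,B) = ρ·σ(A)·σ(B) = 0.4·1·1.5 = 0.6
cov(-4A - 3B, -2A + 3B) = (-4)(-2)V(A) + (-3)(3)V(B) + [(-4)(3) + (-3)(-2)]cov(A,B)
= 8·1 + -9·2.25 + -6·0.6 = -15.85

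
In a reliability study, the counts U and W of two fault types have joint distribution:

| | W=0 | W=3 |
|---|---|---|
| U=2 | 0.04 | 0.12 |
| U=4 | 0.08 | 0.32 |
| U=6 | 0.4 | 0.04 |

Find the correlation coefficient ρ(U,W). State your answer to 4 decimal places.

E[U] = 4.56,  E[W] = 1.44
E[UW] = 5.28
Cov(U,W) = E[UW] − E[U]E[W] = 5.28 − (4.56)(1.44) = -1.2864
Var(U) = 2.0864,  Var(W) = 2.2464
ρ = -1.2864 / √(2.0864·2.2464) ≈ -0.5942

-0.5942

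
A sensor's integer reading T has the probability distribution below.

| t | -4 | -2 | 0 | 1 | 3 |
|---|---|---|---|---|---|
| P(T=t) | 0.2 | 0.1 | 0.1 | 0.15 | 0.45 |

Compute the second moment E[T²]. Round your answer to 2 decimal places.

7.80

E[T²] = (-4)²(0.2) + (-2)²(0.1) + (0)²(0.1) + (1)²(0.15) + (3)²(0.45) = 7.8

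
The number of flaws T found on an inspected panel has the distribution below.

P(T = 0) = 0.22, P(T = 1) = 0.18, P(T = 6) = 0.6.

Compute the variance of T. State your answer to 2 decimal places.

7.49

E[T] = (0)(0.22) + (1)(0.18) + (6)(0.6) = 3.78
E[T²] = (0)²(0.22) + (1)²(0.18) + (6)²(0.6) = 21.78
Var(T) = E[T²] − (E[T])² = 21.78 − (3.78)² = 7.4916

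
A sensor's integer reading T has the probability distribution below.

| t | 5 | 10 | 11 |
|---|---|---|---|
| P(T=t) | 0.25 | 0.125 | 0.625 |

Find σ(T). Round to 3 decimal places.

2.546

E[T] = (5)(0.25) + (10)(0.125) + (11)(0.625) = 9.375
E[T²] = (5)²(0.25) + (10)²(0.125) + (11)²(0.625) = 94.375
Var(T) = E[T²] − (E[T])² = 94.375 − (9.375)² = 6.484375
σ(T) = √6.484375 ≈ 2.546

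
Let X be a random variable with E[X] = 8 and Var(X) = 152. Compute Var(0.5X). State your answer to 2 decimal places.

38.00

Var(0.5X) = (0.5)²·Var(X) = 0.25·152 = 38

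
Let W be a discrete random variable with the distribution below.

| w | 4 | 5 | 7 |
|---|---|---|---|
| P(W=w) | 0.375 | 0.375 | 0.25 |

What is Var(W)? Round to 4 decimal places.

E[W] = (4)(0.375) + (5)(0.375) + (7)(0.25) = 5.125
E[W²] = (4)²(0.375) + (5)²(0.375) + (7)²(0.25) = 27.625
Var(W) = E[W²] − (E[W])² = 27.625 − (5.125)² = 1.359375

1.3594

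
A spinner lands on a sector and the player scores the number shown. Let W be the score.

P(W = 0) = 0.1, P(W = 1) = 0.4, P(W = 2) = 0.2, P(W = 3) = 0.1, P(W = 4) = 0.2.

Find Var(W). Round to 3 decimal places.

1.690

E[W] = (0)(0.1) + (1)(0.4) + (2)(0.2) + (3)(0.1) + (4)(0.2) = 1.9
E[W²] = (0)²(0.1) + (1)²(0.4) + (2)²(0.2) + (3)²(0.1) + (4)²(0.2) = 5.3
Var(W) = E[W²] − (E[W])² = 5.3 − (1.9)² = 1.69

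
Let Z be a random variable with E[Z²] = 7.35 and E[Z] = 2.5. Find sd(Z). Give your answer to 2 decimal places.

1.05

var(Z) = 7.35 − (2.5)² = 1.1
sd(Z) = √1.1 ≈ 1.05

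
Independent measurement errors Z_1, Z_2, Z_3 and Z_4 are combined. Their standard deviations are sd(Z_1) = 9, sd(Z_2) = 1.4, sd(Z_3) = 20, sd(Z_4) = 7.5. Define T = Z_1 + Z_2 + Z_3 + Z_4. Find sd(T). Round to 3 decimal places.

23.221

V(Z_1) = 81, V(Z_2) = 1.96, V(Z_3) = 400, V(Z_4) = 56.25
By independence, V(T) = (1)²V(Z_1) + (1)²V(Z_2) + (1)²V(Z_3) + (1)²V(Z_4)
= (1)²·81 + (1)²·1.96 + (1)²·400 + (1)²·56.25 = 539.21
sd(T) = √539.21 ≈ 23.221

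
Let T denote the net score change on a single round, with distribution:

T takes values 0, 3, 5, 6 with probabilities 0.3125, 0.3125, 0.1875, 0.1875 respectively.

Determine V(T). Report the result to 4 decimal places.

E[T] = (0)(0.3125) + (3)(0.3125) + (5)(0.1875) + (6)(0.1875) = 3
E[T²] = (0)²(0.3125) + (3)²(0.3125) + (5)²(0.1875) + (6)²(0.1875) = 14.25
V(T) = E[T²] − (E[T])² = 14.25 − (3)² = 5.25

5.2500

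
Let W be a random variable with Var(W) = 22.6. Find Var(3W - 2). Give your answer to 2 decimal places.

203.40

Var(3W - 2) = (3)²·Var(W) = 9·22.6 = 203.4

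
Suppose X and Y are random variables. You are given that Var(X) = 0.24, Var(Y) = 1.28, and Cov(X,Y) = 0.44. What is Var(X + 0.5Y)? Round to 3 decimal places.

Var(X + 0.5Y) = (1)²·Var(X) + (0.5)²·Var(Y) + 2·(1)·(0.5)·Cov(X,Y)
= 1·0.24 + 0.25·1.28 + 1·0.44 = 1

1.000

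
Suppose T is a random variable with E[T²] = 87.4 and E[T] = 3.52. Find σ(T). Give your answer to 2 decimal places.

Var(T) = 87.4 − (3.52)² = 75.0096
σ(T) = √75.0096 ≈ 8.66

8.66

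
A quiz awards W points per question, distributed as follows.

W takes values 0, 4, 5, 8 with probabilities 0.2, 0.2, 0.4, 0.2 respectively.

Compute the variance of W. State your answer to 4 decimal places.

6.6400

E[W] = (0)(0.2) + (4)(0.2) + (5)(0.4) + (8)(0.2) = 4.4
E[W²] = (0)²(0.2) + (4)²(0.2) + (5)²(0.4) + (8)²(0.2) = 26
var(W) = E[W²] − (E[W])² = 26 − (4.4)² = 6.64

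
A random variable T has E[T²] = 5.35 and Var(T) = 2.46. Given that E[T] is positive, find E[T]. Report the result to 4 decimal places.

1.7000

(E[T])² = E[T²] − Var(T) = 5.35 − 2.46 = 2.89
E[T] = √2.89 = 1.7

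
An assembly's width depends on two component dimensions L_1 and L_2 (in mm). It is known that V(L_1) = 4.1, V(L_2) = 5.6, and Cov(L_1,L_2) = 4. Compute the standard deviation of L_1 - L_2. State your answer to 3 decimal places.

1.304

V(L_1 - L_2) = (1)²·V(L_1) + (-1)²·V(L_2) + 2·(1)·(-1)·Cov(L_1,L_2)
= 1·4.1 + 1·5.6 + -2·4 = 1.7
sd(L_1 - L_2) = √1.7 ≈ 1.304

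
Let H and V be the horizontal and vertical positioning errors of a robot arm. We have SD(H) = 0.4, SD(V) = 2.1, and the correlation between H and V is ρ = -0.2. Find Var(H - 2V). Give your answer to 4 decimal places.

18.4720

Var(H) = (0.4)² = 0.16;  Var(V) = (2.1)² = 4.41
cov(H,V) = ρ·SD(H)·SD(V) = -0.2·0.4·2.1 = -0.168
Var(H - 2V) = (1)²·Var(H) + (-2)²·Var(V) + 2·(1)·(-2)·cov(H,V)
= 1·0.16 + 4·4.41 + -4·-0.168 = 18.472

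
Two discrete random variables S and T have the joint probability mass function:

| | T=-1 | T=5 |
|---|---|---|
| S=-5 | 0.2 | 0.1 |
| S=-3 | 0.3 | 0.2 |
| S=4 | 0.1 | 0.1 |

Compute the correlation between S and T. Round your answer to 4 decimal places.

0.1142

E[S] = -2.2,  E[T] = 1.4
E[ST] = -2
cov(S,T) = E[ST] − E[S]E[T] = -2 − (-2.2)(1.4) = 1.08
V(S) = 10.36,  V(T) = 8.64
ρ = 1.08 / √(10.36·8.64) ≈ 0.1142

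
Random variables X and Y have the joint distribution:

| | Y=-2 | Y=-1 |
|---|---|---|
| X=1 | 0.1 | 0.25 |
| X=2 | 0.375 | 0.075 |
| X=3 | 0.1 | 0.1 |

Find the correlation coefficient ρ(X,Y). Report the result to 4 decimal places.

E[X] = 1.85,  E[Y] = -1.575
E[XY] = -3
cov(X,Y) = E[XY] − E[X]E[Y] = -3 − (1.85)(-1.575) = -0.08625
Var(X) = 0.5275,  Var(Y) = 0.244375
ρ = -0.08625 / √(0.5275·0.244375) ≈ -0.2402

-0.2402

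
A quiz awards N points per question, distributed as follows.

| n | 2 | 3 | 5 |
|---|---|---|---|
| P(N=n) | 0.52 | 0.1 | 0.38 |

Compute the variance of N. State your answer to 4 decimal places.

E[N] = (2)(0.52) + (3)(0.1) + (5)(0.38) = 3.24
E[N²] = (2)²(0.52) + (3)²(0.1) + (5)²(0.38) = 12.48
var(N) = E[N²] − (E[N])² = 12.48 − (3.24)² = 1.9824

1.9824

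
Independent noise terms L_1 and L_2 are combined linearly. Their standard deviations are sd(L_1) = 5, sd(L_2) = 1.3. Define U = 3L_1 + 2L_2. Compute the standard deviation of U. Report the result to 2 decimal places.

Var(L_1) = 25, Var(L_2) = 1.69
By independence, Var(U) = (3)²Var(L_1) + (2)²Var(L_2)
= (3)²·25 + (2)²·1.69 = 231.76
sd(U) = √231.76 ≈ 15.22

15.22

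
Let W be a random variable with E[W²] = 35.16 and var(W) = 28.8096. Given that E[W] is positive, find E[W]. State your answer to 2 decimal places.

2.52

(E[W])² = E[W²] − var(W) = 35.16 − 28.8096 = 6.3504
E[W] = √6.3504 = 2.52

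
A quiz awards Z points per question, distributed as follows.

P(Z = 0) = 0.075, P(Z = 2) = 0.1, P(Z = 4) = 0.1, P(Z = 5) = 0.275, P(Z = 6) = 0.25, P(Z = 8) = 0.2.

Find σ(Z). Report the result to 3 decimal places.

2.218

E[Z] = (0)(0.075) + (2)(0.1) + (4)(0.1) + (5)(0.275) + (6)(0.25) + (8)(0.2) = 5.075
E[Z²] = (0)²(0.075) + (2)²(0.1) + (4)²(0.1) + (5)²(0.275) + (6)²(0.25) + (8)²(0.2) = 30.675
Var(Z) = E[Z²] − (E[Z])² = 30.675 − (5.075)² = 4.919375
σ(Z) = √4.919375 ≈ 2.218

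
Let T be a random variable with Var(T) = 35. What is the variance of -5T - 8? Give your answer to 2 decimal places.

875.00

Var(-5T - 8) = (-5)²·Var(T) = 25·35 = 875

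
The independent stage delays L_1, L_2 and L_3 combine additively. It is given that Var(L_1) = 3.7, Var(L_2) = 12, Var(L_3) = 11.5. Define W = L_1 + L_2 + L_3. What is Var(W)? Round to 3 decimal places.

27.200

By independence, Var(W) = (1)²Var(L_1) + (1)²Var(L_2) + (1)²Var(L_3)
= (1)²·3.7 + (1)²·12 + (1)²·11.5 = 27.2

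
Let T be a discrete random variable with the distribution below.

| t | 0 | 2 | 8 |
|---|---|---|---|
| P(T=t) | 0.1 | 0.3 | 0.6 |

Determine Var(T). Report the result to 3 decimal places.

E[T] = (0)(0.1) + (2)(0.3) + (8)(0.6) = 5.4
E[T²] = (0)²(0.1) + (2)²(0.3) + (8)²(0.6) = 39.6
Var(T) = E[T²] − (E[T])² = 39.6 − (5.4)² = 10.44

10.440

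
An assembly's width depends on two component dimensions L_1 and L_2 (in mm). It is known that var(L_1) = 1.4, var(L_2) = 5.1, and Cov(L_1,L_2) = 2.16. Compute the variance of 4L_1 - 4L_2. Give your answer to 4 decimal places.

34.8800

var(4L_1 - 4L_2) = (4)²·var(L_1) + (-4)²·var(L_2) + 2·(4)·(-4)·Cov(L_1,L_2)
= 16·1.4 + 16·5.1 + -32·2.16 = 34.88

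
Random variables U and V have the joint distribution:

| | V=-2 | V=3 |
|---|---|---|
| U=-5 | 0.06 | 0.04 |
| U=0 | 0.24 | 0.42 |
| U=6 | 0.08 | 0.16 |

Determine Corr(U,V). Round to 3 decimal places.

0.114

E[U] = 0.94,  E[V] = 1.1
E[UV] = 1.92
cov(U,V) = E[UV] − E[U]E[V] = 1.92 − (0.94)(1.1) = 0.886
Var(U) = 10.2564,  Var(V) = 5.89
ρ = 0.886 / √(10.2564·5.89) ≈ 0.114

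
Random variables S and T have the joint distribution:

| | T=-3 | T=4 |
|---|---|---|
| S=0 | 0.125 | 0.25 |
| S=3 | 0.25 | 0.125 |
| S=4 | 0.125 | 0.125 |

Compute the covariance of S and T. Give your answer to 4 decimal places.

-1.3125

E[S] = 2.125,  E[T] = 0.5
E[ST] = -0.25
cov(S,T) = E[ST] − E[S]E[T] = -0.25 − (2.125)(0.5) = -1.3125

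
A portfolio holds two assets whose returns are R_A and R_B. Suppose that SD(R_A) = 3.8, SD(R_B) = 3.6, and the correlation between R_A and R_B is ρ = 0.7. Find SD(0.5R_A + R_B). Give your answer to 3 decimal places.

5.113

var(R_A) = (3.8)² = 14.44;  var(R_B) = (3.6)² = 12.96
Cov(R_A,R_B) = ρ·SD(R_A)·SD(R_B) = 0.7·3.8·3.6 = 9.576
var(0.5R_A + R_B) = (0.5)²·var(R_A) + (1)²·var(R_B) + 2·(0.5)·(1)·Cov(R_A,R_B)
= 0.25·14.44 + 1·12.96 + 1·9.576 = 26.146
SD(0.5R_A + R_B) = √26.146 ≈ 5.113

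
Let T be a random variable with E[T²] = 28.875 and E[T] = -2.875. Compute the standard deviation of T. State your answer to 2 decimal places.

Var(T) = 28.875 − (-2.875)² = 20.609375
sd(T) = √20.609375 ≈ 4.54

4.54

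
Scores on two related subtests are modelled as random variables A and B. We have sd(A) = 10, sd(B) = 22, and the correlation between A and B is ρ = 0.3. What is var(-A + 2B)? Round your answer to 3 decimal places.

var(A) = (10)² = 100;  var(B) = (22)² = 484
Cov(A,B) = ρ·sd(A)·sd(B) = 0.3·10·22 = 66
var(-A + 2B) = (-1)²·var(A) + (2)²·var(B) + 2·(-1)·(2)·Cov(A,B)
= 1·100 + 4·484 + -4·66 = 1772

1772.000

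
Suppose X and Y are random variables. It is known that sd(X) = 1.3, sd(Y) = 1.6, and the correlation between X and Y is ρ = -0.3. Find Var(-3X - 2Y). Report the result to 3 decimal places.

Var(X) = (1.3)² = 1.69;  Var(Y) = (1.6)² = 2.56
Cov(X,Y) = ρ·sd(X)·sd(Y) = -0.3·1.3·1.6 = -0.624
Var(-3X - 2Y) = (-3)²·Var(X) + (-2)²·Var(Y) + 2·(-3)·(-2)·Cov(X,Y)
= 9·1.69 + 4·2.56 + 12·-0.624 = 17.962

17.962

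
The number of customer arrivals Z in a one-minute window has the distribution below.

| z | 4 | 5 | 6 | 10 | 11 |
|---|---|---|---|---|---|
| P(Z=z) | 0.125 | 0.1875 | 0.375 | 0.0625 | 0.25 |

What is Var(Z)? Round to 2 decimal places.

6.81

E[Z] = (4)(0.125) + (5)(0.1875) + (6)(0.375) + (10)(0.0625) + (11)(0.25) = 7.0625
E[Z²] = (4)²(0.125) + (5)²(0.1875) + (6)²(0.375) + (10)²(0.0625) + (11)²(0.25) = 56.6875
Var(Z) = E[Z²] − (E[Z])² = 56.6875 − (7.0625)² = 6.80859375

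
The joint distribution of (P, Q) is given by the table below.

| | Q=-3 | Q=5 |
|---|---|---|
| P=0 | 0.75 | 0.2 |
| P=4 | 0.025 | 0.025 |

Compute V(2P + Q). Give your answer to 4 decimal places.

15.9600

E[P] = 0.2,  E[Q] = -1.2,  E[PQ] = 0.2
V(P) = 0.8 − (0.2)² = 0.76;  V(Q) = 12.6 − (-1.2)² = 11.16
cov(P,Q) = 0.2 − (0.2)(-1.2) = 0.44
V(2P + Q) = (2)²·0.76 + (1)²·11.16 + 2·(2)·(1)·0.44 = 15.96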